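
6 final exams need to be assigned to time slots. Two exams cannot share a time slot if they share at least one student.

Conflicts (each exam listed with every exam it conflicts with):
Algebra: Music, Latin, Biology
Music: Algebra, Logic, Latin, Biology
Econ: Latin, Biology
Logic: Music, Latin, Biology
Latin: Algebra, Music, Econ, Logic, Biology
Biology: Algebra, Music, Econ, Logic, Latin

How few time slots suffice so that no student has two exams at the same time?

4

Algebra, Music, Latin, Biology pairwise conflict, so at least 4 time slots are needed.
A valid assignment using 4 time slots: Algebra=4, Music=3, Econ=3, Logic=4, Latin=1, Biology=2. Every pair that conflicts lands in different time slots.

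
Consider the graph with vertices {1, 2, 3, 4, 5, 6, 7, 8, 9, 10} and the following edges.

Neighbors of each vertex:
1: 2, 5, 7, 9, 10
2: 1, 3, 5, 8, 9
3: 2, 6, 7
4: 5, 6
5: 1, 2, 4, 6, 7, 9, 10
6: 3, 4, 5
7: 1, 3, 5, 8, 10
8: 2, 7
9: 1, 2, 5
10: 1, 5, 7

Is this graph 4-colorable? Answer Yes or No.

Yes

The chromatic number is 4. 1, 2, 5, 9 are mutually adjacent (a clique of size 4), so at least 4 colors are needed.
One proper 4-coloring: 1=green, 2=blue, 3=red, 4=green, 5=red, 6=blue, 7=blue, 8=red, 9=yellow, 10=yellow.
That is already a proper 4-coloring.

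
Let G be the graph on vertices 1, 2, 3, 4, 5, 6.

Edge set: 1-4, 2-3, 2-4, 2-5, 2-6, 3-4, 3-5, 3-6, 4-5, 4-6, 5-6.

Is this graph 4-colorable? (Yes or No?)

2, 3, 4, 5, 6 are pairwise adjacent (a clique of size 5), so at least 5 colors are needed.
So 4 colors are not enough.

No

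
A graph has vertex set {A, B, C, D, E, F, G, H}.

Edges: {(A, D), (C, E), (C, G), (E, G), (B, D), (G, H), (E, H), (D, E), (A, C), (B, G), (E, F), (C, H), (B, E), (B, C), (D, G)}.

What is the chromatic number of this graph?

B, C, E, G are mutually adjacent (a clique of size 4), so at least 4 colors are needed.
4 colors suffice: A=1, B=4, C=3, D=3, E=1, F=2, G=2, H=4. Each edge has distinct colors on its endpoints.

4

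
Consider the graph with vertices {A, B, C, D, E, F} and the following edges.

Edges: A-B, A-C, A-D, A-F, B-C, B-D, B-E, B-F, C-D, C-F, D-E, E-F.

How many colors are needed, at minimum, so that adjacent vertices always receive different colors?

4

A, B, C, D form a clique, so at least 4 colors are needed.
4 colors suffice: color 1 → {B}; color 2 → {C, E}; color 3 → {A}; color 4 → {D, F}. Each edge has distinct colors on its endpoints.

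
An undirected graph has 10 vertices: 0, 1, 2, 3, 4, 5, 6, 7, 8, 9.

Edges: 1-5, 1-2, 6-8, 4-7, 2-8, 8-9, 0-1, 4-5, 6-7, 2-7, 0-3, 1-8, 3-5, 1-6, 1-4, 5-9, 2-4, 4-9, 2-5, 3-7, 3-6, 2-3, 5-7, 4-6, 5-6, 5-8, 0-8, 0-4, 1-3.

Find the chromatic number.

1, 2, 3, 5 are mutually adjacent (a clique of size 4), so at least 4 colors are needed.
4 colors suffice: color red → {0, 5}; color blue → {1, 7, 9}; color green → {3, 4, 8}; color yellow → {2, 6}. Every edge joins two different colors.

4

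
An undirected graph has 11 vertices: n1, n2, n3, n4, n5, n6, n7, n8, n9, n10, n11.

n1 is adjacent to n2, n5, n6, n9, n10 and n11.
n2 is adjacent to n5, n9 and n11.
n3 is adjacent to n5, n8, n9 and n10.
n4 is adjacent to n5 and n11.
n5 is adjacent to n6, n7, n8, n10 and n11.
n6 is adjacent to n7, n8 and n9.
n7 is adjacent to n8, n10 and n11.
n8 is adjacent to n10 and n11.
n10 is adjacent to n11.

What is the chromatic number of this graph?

n5, n7, n8, n10, n11 are pairwise adjacent (a clique of size 5), so at least 5 colors are needed.
5 colors suffice: color 1 → {n5, n9}; color 2 → {n3, n6, n11}; color 3 → {n1, n4, n8}; color 4 → {n2, n10}; color 5 → {n7}. Each edge has distinct colors on its endpoints.

5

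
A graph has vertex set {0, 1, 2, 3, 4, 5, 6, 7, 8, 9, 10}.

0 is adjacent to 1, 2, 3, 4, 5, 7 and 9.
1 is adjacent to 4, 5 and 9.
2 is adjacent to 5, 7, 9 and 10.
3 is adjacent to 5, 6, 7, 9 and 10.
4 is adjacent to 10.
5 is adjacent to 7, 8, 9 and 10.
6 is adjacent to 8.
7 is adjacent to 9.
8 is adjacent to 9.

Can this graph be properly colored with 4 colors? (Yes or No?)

0, 2, 5, 7, 9 are mutually adjacent (a clique of size 5), so at least 5 colors are needed.
So 4 colors are not enough.

No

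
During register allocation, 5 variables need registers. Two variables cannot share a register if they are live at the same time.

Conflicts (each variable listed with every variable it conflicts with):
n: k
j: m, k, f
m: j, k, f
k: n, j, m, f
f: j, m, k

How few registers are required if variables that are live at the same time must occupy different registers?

4

j, m, k, f all conflict with each other, so at least 4 registers are needed.
4 registers suffice: n=2, j=4, m=3, k=1, f=2. No two conflicting variables share a register.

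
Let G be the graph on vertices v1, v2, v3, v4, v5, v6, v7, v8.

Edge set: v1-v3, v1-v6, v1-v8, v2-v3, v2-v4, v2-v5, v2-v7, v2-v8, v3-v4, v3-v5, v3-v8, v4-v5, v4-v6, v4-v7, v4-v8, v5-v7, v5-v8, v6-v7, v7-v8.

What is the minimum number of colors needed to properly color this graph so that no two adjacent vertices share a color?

5

v2, v4, v5, v7, v8 are mutually adjacent (a clique of size 5), so at least 5 colors are needed.
5 colors suffice: color 1 → {v1, v4}; color 2 → {v6, v8}; color 3 → {v2}; color 4 → {v3, v7}; color 5 → {v5}. Every edge joins two different colors.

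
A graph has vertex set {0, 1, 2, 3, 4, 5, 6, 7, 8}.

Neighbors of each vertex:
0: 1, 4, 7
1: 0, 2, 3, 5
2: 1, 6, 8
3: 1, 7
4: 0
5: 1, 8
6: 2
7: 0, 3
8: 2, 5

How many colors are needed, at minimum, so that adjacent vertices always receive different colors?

2

2 and 6 are adjacent, so at least 2 colors are needed.
2 colors suffice: 0=blue, 1=red, 2=blue, 3=blue, 4=red, 5=blue, 6=red, 7=red, 8=red. Every edge joins two different colors.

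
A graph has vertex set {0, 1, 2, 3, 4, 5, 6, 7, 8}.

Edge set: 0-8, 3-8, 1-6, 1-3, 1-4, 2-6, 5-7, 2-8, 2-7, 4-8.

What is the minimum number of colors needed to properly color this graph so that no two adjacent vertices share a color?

3

The cycle 6-1-3-8-2-6 has odd length 5, so it cannot be 2-colored; at least 3 colors are needed.
3 colors suffice: color a → {1, 7, 8}; color b → {0, 2, 3, 4, 5}; color c → {6}. Each edge has distinct colors on its endpoints.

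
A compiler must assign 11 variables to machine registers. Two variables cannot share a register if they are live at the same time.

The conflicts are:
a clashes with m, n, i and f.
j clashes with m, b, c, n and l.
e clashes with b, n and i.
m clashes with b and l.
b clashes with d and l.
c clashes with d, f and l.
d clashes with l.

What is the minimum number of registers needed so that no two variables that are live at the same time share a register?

j, m, b, l all conflict with each other, so at least 4 registers are needed.
A valid assignment using 4 registers: a=1, j=2, e=2, m=4, b=1, c=1, n=3, d=2, i=3, f=2, l=3. Each listed conflict is separated.

4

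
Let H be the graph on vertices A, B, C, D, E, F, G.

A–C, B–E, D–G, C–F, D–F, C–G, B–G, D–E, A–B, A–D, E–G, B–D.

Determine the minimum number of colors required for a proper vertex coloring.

4

B, D, E, G are mutually adjacent (a clique of size 4), so at least 4 colors are needed.
A valid assignment using 4 colors: A=2, B=3, C=1, D=1, E=4, F=2, G=2. No two adjacent vertices share a color.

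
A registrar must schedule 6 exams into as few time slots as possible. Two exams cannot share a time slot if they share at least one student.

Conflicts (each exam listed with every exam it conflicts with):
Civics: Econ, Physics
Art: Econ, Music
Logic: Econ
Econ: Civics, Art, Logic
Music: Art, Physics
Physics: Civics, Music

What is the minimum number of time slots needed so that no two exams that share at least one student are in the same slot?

3

The cycle Art-Econ-Civics-Physics-Music-Art has odd length 5, so it cannot be 2-colored; at least 3 time slots are needed.
3 time slots suffice: time slot 1 → {Econ, Music}; time slot 2 → {Civics, Art, Logic}; time slot 3 → {Physics}. Every pair that conflicts lands in different time slots.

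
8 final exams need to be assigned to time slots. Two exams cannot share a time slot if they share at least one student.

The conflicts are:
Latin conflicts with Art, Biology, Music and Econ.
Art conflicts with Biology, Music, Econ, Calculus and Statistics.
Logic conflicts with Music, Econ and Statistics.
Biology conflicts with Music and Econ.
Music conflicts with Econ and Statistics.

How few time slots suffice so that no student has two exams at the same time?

Latin, Art, Biology, Music, Econ pairwise conflict, so at least 5 time slots are needed.
Using 5 time slots: Latin=5, Art=1, Logic=1, Biology=4, Music=2, Econ=3, Calculus=2, Statistics=3. No two conflicting exams share a time slot.

5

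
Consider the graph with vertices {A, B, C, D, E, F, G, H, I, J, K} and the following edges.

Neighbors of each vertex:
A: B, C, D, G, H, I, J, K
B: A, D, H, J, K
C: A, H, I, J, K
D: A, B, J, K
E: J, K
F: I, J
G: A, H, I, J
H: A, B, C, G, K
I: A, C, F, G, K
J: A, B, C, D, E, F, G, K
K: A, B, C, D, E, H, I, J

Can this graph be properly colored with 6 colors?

The chromatic number is 5. A, B, D, J, K are pairwise adjacent (a clique of size 5), so at least 5 colors are needed.
5 colors suffice: color 1 → {F, G, K}; color 2 → {H, I, J}; color 3 → {A, E}; color 4 → {B, C}; color 5 → {D}.
Since 6 ≥ 5, a proper 6-coloring certainly exists.

Yes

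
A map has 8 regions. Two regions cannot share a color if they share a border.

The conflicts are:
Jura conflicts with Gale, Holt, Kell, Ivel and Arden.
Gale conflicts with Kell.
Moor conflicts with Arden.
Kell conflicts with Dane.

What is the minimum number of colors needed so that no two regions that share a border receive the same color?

Jura, Gale, Kell pairwise conflict, so at least 3 colors are needed.
3 colors suffice: color 1 → {Jura, Moor, Dane}; color 2 → {Holt, Kell, Ivel, Arden}; color 3 → {Gale}. Every pair that conflicts lands in different colors.

3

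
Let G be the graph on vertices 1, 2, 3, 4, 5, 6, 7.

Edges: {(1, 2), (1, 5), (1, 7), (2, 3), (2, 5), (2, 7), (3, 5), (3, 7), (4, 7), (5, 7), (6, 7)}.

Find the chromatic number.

4

2, 3, 5, 7 are mutually adjacent (a clique of size 4), so at least 4 colors are needed.
One proper 4-coloring: 1=yellow, 2=green, 3=yellow, 4=blue, 5=blue, 6=blue, 7=red. Every edge joins two different colors.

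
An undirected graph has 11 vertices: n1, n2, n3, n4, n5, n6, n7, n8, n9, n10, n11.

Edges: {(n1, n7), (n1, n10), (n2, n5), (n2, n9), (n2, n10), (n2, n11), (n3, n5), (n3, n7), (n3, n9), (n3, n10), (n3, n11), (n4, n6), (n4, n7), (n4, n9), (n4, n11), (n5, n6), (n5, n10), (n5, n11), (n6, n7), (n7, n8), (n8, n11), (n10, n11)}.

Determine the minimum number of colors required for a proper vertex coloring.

4

n2, n5, n10, n11 form a clique, so at least 4 colors are needed.
4 colors suffice: n1=green, n2=yellow, n3=yellow, n4=blue, n5=green, n6=yellow, n7=red, n8=blue, n9=red, n10=blue, n11=red. Each edge has distinct colors on its endpoints.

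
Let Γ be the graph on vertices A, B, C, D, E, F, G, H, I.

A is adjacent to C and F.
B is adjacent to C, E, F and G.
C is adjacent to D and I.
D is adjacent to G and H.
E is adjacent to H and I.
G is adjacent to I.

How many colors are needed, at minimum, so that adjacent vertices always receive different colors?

The cycle G-D-H-E-B-G has odd length 5, so it cannot be 2-colored; at least 3 colors are needed.
One proper 3-coloring: A=1, B=1, C=2, D=1, E=2, F=2, G=2, H=3, I=1. Each edge has distinct colors on its endpoints.

3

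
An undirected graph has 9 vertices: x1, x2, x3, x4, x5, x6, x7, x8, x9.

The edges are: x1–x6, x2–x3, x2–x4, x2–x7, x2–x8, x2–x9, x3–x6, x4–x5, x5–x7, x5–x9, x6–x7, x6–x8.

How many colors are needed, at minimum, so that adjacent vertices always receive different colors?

x6 and x8 are adjacent, so at least 2 colors are needed.
2 colors suffice: x1=2, x2=1, x3=2, x4=2, x5=1, x6=1, x7=2, x8=2, x9=2. No two adjacent vertices share a color.

2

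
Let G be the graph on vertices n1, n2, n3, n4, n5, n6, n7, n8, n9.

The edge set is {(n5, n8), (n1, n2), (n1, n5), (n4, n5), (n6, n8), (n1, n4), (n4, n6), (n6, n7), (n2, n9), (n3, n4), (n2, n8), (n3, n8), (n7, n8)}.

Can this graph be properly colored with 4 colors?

The chromatic number is 3. n6, n7, n8 form a triangle, so at least 3 colors are needed.
3 colors suffice: color 1 → {n4, n8, n9}; color 2 → {n2, n3, n5, n6}; color 3 → {n1, n7}.
Since 4 ≥ 3, a proper 4-coloring certainly exists.

Yes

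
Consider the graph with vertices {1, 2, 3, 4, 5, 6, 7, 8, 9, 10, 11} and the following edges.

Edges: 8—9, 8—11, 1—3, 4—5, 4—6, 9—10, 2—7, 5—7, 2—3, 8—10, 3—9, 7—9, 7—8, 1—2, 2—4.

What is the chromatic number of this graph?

1, 2, 3 are pairwise adjacent, so at least 3 colors are needed.
3 colors suffice: color red → {2, 5, 6, 9, 11}; color blue → {3, 4, 7, 10}; color green → {1, 8}. No two adjacent vertices share a color.

3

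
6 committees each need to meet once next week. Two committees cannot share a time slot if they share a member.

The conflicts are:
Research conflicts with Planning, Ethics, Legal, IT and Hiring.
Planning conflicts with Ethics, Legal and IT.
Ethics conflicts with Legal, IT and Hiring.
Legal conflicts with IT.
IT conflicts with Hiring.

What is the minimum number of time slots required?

5

Research, Planning, Ethics, Legal, IT pairwise conflict, so at least 5 time slots are needed.
Using 5 time slots: Research=3, Planning=5, Ethics=2, Legal=4, IT=1, Hiring=4. No two conflicting committees share a time slot.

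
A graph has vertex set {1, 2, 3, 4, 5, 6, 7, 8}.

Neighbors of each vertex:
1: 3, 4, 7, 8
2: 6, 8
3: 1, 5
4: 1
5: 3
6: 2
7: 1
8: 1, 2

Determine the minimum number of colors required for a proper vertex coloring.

3 and 5 are adjacent, so at least 2 colors are needed.
A valid assignment using 2 colors: 1=a, 2=a, 3=b, 4=b, 5=a, 6=b, 7=b, 8=b. Each edge has distinct colors on its endpoints.

2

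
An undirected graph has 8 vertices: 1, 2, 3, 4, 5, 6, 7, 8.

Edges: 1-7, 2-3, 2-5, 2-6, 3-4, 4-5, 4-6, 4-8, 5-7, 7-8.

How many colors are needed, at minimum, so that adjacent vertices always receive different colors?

2

2 and 6 are adjacent, so at least 2 colors are needed.
One proper 2-coloring: 1=blue, 2=red, 3=blue, 4=red, 5=blue, 6=blue, 7=red, 8=blue. Each edge has distinct colors on its endpoints.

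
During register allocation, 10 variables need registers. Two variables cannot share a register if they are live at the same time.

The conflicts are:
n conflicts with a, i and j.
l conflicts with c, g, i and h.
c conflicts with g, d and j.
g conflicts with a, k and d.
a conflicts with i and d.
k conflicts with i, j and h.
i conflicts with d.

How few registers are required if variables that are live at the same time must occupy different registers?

3

l, c, g pairwise conflict, so at least 3 registers are needed.
A valid assignment using 3 registers: n=3, l=3, c=2, g=1, a=2, k=2, i=1, d=3, j=1, h=1. Every pair that conflicts lands in different registers.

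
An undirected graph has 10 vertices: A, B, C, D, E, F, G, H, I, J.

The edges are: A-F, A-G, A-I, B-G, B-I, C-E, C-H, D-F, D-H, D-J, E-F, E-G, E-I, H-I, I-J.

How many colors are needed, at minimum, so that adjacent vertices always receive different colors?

The cycle H-D-F-A-I-H has odd length 5, so it cannot be 2-colored; at least 3 colors are needed.
One proper 3-coloring: A=blue, B=blue, C=red, D=green, E=blue, F=red, G=red, H=blue, I=red, J=blue. Each edge has distinct colors on its endpoints.

3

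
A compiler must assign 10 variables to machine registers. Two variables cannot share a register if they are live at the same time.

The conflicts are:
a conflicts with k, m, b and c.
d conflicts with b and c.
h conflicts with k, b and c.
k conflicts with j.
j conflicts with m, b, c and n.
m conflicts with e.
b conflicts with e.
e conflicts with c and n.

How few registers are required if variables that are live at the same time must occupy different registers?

2

h and c conflict, so at least 2 registers are needed.
2 registers suffice: register 1 → {k, m, b, c, n}; register 2 → {a, d, h, j, e}. No two conflicting variables share a register.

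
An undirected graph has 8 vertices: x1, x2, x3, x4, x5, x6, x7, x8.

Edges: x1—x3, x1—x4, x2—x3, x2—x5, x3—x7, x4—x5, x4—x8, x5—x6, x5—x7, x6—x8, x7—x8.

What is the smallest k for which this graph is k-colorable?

3

The cycle x2-x5-x4-x1-x3-x2 has odd length 5, so it cannot be 2-colored; at least 3 colors are needed.
3 colors suffice: color R → {x3, x5, x8}; color B → {x2, x4, x6, x7}; color G → {x1}. Each edge has distinct colors on its endpoints.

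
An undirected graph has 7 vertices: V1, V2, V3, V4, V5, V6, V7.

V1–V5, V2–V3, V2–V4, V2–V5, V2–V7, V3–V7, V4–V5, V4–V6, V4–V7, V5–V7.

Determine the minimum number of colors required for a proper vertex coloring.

4

V2, V4, V5, V7 form a clique, so at least 4 colors are needed.
4 colors suffice: color 1 → {V3, V5, V6}; color 2 → {V1, V7}; color 3 → {V4}; color 4 → {V2}. Each edge has distinct colors on its endpoints.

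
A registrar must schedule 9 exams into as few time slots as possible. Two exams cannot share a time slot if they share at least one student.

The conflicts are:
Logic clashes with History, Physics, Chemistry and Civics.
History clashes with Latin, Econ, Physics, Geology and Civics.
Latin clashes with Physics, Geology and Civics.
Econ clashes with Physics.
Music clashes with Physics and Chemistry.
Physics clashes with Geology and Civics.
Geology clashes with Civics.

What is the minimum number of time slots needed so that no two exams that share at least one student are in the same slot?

5

History, Latin, Physics, Geology, Civics are mutually in conflict, so at least 5 time slots are needed.
5 time slots suffice: Logic=4, History=2, Latin=4, Econ=3, Music=2, Physics=1, Chemistry=1, Geology=5, Civics=3. No two conflicting exams share a time slot.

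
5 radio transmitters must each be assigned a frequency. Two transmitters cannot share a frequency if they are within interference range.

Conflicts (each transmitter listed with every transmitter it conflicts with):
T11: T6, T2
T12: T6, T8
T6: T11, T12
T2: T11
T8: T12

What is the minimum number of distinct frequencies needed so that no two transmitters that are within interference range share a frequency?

2

T12 and T8 conflict, so at least 2 frequencies are needed.
2 frequencies suffice: frequency 1 → {T11, T12}; frequency 2 → {T6, T2, T8}. No two conflicting transmitters share a frequency.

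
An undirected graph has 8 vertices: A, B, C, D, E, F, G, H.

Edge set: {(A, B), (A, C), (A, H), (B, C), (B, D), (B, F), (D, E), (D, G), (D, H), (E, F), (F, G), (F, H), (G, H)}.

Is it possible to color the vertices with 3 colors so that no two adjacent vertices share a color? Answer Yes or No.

The chromatic number is 3. D, G, H are pairwise adjacent, so at least 3 colors are needed.
One proper 3-coloring: A=blue, B=red, C=green, D=blue, E=red, F=blue, G=green, H=red.
That is already a proper 3-coloring.

Yes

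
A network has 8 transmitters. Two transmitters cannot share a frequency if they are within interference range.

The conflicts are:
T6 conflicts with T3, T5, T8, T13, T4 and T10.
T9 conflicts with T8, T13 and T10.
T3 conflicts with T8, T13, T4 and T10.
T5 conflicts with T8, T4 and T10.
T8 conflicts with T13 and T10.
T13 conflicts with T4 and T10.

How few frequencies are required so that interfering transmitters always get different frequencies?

T6, T3, T8, T13, T10 all conflict with each other, so at least 5 frequencies are needed.
5 frequencies suffice: frequency 1 → {T8, T4}; frequency 2 → {T5, T13}; frequency 3 → {T6, T9}; frequency 4 → {T10}; frequency 5 → {T3}. No two conflicting transmitters share a frequency.

5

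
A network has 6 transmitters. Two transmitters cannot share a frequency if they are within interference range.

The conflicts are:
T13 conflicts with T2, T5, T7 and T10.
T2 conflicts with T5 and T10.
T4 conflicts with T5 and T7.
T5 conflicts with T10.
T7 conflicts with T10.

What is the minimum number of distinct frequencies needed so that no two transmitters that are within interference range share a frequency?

T13, T2, T5, T10 pairwise conflict, so at least 4 frequencies are needed.
4 frequencies suffice: frequency 1 → {T13, T4}; frequency 2 → {T5, T7}; frequency 3 → {T10}; frequency 4 → {T2}. Every pair that conflicts lands in different frequencies.

4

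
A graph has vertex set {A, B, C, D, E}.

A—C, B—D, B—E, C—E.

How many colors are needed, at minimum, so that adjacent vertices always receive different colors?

2

C and E are adjacent, so at least 2 colors are needed.
A valid assignment using 2 colors: A=red, B=blue, C=blue, D=red, E=red. No two adjacent vertices share a color.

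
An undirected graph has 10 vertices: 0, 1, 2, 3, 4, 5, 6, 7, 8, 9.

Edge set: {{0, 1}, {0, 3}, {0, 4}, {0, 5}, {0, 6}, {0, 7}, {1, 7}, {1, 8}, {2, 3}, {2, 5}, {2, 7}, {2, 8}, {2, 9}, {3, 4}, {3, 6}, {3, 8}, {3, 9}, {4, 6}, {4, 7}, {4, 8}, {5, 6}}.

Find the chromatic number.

0, 3, 4, 6 are pairwise adjacent (a clique of size 4), so at least 4 colors are needed.
4 colors suffice: color red → {0, 2}; color blue → {3, 5, 7}; color green → {1, 4, 9}; color yellow → {6, 8}. Every edge joins two different colors.

4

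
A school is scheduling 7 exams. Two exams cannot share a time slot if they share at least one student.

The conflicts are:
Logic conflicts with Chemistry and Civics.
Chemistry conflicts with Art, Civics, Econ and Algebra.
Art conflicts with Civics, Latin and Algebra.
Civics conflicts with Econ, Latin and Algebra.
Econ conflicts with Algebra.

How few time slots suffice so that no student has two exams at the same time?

Chemistry, Art, Civics, Algebra pairwise conflict, so at least 4 time slots are needed.
A valid assignment using 4 time slots: Logic=3, Chemistry=2, Art=3, Civics=1, Econ=3, Latin=2, Algebra=4. Every pair that conflicts lands in different time slots.

4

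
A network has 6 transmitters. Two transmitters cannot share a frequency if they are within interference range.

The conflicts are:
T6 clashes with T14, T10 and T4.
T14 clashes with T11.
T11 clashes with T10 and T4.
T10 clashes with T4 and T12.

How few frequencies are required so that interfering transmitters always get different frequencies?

3

T6, T10, T4 are mutually in conflict, so at least 3 frequencies are needed.
A valid assignment using 3 frequencies: T6=2, T14=1, T11=2, T10=1, T4=3, T12=2. No two conflicting transmitters share a frequency.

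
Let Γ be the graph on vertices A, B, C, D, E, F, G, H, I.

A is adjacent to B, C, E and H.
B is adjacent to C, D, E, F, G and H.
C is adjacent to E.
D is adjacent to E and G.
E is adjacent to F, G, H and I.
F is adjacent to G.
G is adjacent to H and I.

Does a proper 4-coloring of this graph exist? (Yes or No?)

Yes

The chromatic number is 4. B, D, E, G are pairwise adjacent (a clique of size 4), so at least 4 colors are needed.
One proper 4-coloring: A=3, B=2, C=4, D=4, E=1, F=4, G=3, H=4, I=2.
That is already a proper 4-coloring.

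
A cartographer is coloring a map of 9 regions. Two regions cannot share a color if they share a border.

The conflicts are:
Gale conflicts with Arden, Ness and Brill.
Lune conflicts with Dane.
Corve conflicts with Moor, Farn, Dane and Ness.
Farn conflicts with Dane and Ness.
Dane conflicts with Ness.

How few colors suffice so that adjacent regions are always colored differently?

Corve, Farn, Dane, Ness pairwise conflict, so at least 4 colors are needed.
4 colors suffice: color 1 → {Gale, Moor, Dane}; color 2 → {Lune, Corve, Arden, Brill}; color 3 → {Ness}; color 4 → {Farn}. Each listed conflict is separated.

4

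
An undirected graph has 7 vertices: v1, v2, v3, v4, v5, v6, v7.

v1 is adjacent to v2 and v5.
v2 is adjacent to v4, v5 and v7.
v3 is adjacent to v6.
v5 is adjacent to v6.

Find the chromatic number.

v1, v2, v5 are pairwise adjacent, so at least 3 colors are needed.
A valid assignment using 3 colors: v1=green, v2=red, v3=blue, v4=blue, v5=blue, v6=red, v7=blue. Every edge joins two different colors.

3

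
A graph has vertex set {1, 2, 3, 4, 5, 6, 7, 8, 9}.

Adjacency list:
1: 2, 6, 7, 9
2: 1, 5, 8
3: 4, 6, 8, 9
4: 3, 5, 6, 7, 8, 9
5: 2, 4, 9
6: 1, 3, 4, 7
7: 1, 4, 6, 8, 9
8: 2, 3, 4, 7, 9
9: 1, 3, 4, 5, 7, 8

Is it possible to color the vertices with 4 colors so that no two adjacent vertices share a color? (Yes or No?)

The chromatic number is 4. 4, 7, 8, 9 form a clique, so at least 4 colors are needed.
A valid assignment using 4 colors: 1=a, 2=b, 3=c, 4=a, 5=c, 6=b, 7=c, 8=d, 9=b.
That is already a proper 4-coloring.

Yes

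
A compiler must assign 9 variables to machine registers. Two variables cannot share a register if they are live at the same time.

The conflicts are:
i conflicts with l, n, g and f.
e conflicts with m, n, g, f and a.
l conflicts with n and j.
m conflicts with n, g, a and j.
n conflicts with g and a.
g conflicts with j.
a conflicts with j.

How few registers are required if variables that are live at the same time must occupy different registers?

e, m, n, g are mutually in conflict, so at least 4 registers are needed.
A valid assignment using 4 registers: i=3, e=4, l=2, m=3, n=1, g=2, f=1, a=2, j=1. Each listed conflict is separated.

4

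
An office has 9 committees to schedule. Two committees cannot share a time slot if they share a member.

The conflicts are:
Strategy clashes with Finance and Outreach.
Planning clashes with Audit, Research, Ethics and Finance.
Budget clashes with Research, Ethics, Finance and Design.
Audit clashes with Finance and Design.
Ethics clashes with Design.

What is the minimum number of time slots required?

3

Planning, Audit, Finance pairwise conflict, so at least 3 time slots are needed.
3 time slots suffice: time slot 1 → {Research, Finance, Outreach, Design}; time slot 2 → {Strategy, Planning, Budget}; time slot 3 → {Audit, Ethics}. Each listed conflict is separated.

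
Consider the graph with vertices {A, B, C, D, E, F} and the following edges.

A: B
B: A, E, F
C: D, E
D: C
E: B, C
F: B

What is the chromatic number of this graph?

2

C and D are adjacent, so at least 2 colors are needed.
2 colors suffice: A=2, B=1, C=1, D=2, E=2, F=2. No two adjacent vertices share a color.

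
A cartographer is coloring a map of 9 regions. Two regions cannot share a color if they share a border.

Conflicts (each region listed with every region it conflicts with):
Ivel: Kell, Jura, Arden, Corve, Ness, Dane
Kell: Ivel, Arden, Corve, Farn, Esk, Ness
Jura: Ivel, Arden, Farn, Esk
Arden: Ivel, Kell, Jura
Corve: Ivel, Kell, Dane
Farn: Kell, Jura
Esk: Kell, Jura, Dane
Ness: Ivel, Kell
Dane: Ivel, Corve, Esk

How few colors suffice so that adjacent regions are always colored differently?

3

Ivel, Corve, Dane are mutually in conflict, so at least 3 colors are needed.
A valid assignment using 3 colors: Ivel=1, Kell=2, Jura=2, Arden=3, Corve=3, Farn=1, Esk=1, Ness=3, Dane=2. No two conflicting regions share a color.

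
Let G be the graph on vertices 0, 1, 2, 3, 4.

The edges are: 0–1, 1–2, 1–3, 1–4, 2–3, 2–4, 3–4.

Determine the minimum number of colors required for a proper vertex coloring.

4

1, 2, 3, 4 are mutually adjacent (a clique of size 4), so at least 4 colors are needed.
4 colors suffice: 0=b, 1=a, 2=b, 3=c, 4=d. No two adjacent vertices share a color.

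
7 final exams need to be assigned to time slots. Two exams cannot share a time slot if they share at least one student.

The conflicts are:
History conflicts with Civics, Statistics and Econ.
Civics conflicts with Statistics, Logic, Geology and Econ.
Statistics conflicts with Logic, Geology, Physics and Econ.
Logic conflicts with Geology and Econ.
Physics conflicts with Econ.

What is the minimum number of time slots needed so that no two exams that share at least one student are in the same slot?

Civics, Statistics, Logic, Geology are mutually in conflict, so at least 4 time slots are needed.
4 time slots suffice: History=4, Civics=3, Statistics=1, Logic=4, Geology=2, Physics=3, Econ=2. Each listed conflict is separated.

4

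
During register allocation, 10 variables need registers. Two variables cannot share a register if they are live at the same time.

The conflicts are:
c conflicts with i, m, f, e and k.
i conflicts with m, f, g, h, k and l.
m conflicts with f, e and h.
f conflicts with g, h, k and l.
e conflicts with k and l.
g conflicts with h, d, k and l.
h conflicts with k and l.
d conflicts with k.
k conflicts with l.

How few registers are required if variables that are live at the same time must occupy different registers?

i, f, g, h, k, l pairwise conflict, so at least 6 registers are needed.
A valid assignment using 6 registers: c=4, i=3, m=1, f=2, e=2, g=6, h=4, d=2, k=1, l=5. No two conflicting variables share a register.

6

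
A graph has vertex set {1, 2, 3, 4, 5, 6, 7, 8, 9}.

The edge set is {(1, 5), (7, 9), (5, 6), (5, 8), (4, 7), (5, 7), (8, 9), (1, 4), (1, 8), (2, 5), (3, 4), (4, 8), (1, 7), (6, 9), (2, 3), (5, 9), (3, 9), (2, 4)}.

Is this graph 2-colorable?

1, 5, 7 are mutually adjacent, so at least 3 colors are needed.
So 2 colors are not enough.

No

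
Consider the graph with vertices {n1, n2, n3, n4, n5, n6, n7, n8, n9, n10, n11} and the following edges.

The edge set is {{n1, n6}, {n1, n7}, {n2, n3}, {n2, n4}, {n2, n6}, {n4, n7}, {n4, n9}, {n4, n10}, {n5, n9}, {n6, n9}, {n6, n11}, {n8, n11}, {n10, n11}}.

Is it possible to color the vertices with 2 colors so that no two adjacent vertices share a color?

No

The cycle n11-n6-n2-n4-n10-n11 has odd length 5, so it cannot be 2-colored; at least 3 colors are needed.
So 2 colors are not enough.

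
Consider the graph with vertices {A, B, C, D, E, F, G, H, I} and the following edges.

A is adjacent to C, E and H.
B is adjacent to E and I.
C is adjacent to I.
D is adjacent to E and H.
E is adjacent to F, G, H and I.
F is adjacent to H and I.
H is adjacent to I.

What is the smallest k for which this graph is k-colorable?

4

E, F, H, I form a clique, so at least 4 colors are needed.
4 colors suffice: color 1 → {C, E}; color 2 → {A, D, G, I}; color 3 → {B, H}; color 4 → {F}. No two adjacent vertices share a color.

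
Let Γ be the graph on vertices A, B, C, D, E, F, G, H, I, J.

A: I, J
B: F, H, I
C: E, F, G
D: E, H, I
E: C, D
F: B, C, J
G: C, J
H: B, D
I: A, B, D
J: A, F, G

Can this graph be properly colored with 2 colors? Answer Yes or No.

The cycle F-B-I-A-J-F has odd length 5, so it cannot be 2-colored; at least 3 colors are needed.
So 2 colors are not enough.

No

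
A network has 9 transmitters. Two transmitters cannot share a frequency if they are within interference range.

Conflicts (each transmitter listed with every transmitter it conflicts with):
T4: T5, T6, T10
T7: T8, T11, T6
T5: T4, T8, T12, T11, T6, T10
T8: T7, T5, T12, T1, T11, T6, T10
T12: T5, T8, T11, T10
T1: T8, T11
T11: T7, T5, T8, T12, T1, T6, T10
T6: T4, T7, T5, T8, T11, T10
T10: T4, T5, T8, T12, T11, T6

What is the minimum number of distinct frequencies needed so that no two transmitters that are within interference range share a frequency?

5

T5, T8, T11, T6, T10 pairwise conflict, so at least 5 frequencies are needed.
5 frequencies suffice: frequency 1 → {T4, T8}; frequency 2 → {T11}; frequency 3 → {T7, T5, T1}; frequency 4 → {T10}; frequency 5 → {T12, T6}. Each listed conflict is separated.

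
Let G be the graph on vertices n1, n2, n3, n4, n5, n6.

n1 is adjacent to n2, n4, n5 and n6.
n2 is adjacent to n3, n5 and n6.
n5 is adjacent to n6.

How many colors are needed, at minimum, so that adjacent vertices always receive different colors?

4

n1, n2, n5, n6 form a clique, so at least 4 colors are needed.
4 colors suffice: color 1 → {n2, n4}; color 2 → {n1, n3}; color 3 → {n5}; color 4 → {n6}. No two adjacent vertices share a color.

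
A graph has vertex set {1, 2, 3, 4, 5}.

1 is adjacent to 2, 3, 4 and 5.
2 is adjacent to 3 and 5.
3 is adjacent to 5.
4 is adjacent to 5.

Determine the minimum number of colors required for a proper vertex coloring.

1, 2, 3, 5 form a clique, so at least 4 colors are needed.
4 colors suffice: color a → {5}; color b → {1}; color c → {2, 4}; color d → {3}. Each edge has distinct colors on its endpoints.

4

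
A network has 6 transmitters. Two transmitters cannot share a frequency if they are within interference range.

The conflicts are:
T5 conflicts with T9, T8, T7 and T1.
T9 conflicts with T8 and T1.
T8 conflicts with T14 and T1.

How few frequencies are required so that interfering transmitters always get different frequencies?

4

T5, T9, T8, T1 pairwise conflict, so at least 4 frequencies are needed.
4 frequencies suffice: frequency 1 → {T8, T7}; frequency 2 → {T5, T14}; frequency 3 → {T1}; frequency 4 → {T9}. No two conflicting transmitters share a frequency.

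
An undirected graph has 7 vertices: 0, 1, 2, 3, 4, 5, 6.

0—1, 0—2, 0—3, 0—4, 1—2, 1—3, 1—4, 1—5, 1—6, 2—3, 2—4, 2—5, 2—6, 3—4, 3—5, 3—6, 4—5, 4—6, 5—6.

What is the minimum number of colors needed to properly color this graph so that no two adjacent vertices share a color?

6

1, 2, 3, 4, 5, 6 are mutually adjacent (a clique of size 6), so at least 6 colors are needed.
One proper 6-coloring: 0=purple, 1=red, 2=blue, 3=green, 4=yellow, 5=orange, 6=purple. No two adjacent vertices share a color.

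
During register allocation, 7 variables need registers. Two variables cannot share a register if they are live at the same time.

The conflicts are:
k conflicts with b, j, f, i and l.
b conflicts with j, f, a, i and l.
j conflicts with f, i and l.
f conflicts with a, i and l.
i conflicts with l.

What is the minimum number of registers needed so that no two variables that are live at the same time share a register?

k, b, j, f, i, l pairwise conflict, so at least 6 registers are needed.
Using 6 registers: k=3, b=1, j=5, f=2, a=3, i=4, l=6. Each listed conflict is separated.

6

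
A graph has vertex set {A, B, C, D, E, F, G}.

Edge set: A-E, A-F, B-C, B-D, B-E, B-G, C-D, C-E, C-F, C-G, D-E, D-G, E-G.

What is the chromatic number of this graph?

B, C, D, E, G are pairwise adjacent (a clique of size 5), so at least 5 colors are needed.
5 colors suffice: A=1, B=5, C=1, D=3, E=2, F=2, G=4. Every edge joins two different colors.

5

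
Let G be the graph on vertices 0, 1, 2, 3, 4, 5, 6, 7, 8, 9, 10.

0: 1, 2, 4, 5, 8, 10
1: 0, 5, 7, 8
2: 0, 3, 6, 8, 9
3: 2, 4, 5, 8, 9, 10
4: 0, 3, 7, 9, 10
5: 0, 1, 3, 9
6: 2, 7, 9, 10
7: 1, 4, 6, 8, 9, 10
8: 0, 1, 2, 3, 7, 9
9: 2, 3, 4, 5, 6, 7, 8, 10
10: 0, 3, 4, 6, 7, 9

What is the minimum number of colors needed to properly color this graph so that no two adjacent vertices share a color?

6, 7, 9, 10 form a clique, so at least 4 colors are needed.
4 colors suffice: color a → {0, 9}; color b → {1, 2, 10}; color c → {3, 7}; color d → {4, 5, 6, 8}. Every edge joins two different colors.

4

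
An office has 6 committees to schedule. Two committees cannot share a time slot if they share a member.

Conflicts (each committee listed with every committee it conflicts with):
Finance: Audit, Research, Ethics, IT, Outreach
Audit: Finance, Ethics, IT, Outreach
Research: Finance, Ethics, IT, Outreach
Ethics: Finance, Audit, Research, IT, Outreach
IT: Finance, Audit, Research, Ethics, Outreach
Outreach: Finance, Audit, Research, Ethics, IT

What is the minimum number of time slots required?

Finance, Audit, Ethics, IT, Outreach are mutually in conflict, so at least 5 time slots are needed.
5 time slots suffice: Finance=4, Audit=5, Research=5, Ethics=3, IT=2, Outreach=1. Each listed conflict is separated.

5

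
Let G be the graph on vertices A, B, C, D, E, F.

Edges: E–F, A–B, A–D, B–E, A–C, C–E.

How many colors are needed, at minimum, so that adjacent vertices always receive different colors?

E and F are adjacent, so at least 2 colors are needed.
One proper 2-coloring: A=1, B=2, C=2, D=2, E=1, F=2. Every edge joins two different colors.

2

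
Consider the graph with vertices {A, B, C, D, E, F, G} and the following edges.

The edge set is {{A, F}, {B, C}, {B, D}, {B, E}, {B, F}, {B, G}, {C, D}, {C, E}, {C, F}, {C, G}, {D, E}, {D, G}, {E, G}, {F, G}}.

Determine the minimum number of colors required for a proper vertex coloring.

5

B, C, D, E, G form a clique, so at least 5 colors are needed.
5 colors suffice: color red → {A, C}; color blue → {G}; color green → {B}; color yellow → {E, F}; color purple → {D}. Each edge has distinct colors on its endpoints.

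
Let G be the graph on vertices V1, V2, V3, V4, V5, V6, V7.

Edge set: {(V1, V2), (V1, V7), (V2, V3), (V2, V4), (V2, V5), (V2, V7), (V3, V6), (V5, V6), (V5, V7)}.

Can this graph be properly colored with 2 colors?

V1, V2, V7 are mutually adjacent, so at least 3 colors are needed.
So 2 colors are not enough.

No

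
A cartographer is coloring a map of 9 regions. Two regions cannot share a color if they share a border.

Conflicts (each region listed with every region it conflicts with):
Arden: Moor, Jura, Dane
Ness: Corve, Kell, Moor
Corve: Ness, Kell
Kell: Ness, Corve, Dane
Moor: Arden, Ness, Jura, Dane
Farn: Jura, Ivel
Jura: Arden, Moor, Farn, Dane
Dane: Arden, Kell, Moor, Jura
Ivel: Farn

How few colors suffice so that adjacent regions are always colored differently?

4

Arden, Moor, Jura, Dane are mutually in conflict, so at least 4 colors are needed.
One proper 4-coloring: Arden=4, Ness=1, Corve=3, Kell=2, Moor=3, Farn=1, Jura=2, Dane=1, Ivel=2. No two conflicting regions share a color.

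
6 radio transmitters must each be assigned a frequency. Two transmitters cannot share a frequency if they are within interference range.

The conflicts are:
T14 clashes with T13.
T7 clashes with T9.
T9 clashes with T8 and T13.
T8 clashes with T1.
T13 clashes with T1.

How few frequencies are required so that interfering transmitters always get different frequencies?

2

T9 and T13 conflict, so at least 2 frequencies are needed.
Using 2 frequencies: T14=2, T7=1, T9=2, T8=1, T13=1, T1=2. Every pair that conflicts lands in different frequencies.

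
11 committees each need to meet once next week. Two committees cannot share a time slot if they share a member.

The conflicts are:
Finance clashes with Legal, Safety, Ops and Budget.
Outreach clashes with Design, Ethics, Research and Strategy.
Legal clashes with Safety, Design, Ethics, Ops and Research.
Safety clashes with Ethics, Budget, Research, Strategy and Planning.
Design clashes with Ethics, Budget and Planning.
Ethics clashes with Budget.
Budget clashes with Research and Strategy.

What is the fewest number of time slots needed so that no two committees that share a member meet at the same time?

Finance, Legal, Ops are mutually in conflict, so at least 3 time slots are needed.
3 time slots suffice: time slot 1 → {Safety, Design, Ops}; time slot 2 → {Outreach, Legal, Budget, Planning}; time slot 3 → {Finance, Ethics, Research, Strategy}. No two conflicting committees share a time slot.

3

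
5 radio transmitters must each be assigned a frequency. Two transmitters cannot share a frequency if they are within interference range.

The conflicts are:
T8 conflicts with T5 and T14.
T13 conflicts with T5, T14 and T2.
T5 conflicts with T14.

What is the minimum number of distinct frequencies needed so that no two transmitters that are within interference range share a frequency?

3

T8, T5, T14 are mutually in conflict, so at least 3 frequencies are needed.
3 frequencies suffice: frequency 1 → {T14, T2}; frequency 2 → {T5}; frequency 3 → {T8, T13}. Each listed conflict is separated.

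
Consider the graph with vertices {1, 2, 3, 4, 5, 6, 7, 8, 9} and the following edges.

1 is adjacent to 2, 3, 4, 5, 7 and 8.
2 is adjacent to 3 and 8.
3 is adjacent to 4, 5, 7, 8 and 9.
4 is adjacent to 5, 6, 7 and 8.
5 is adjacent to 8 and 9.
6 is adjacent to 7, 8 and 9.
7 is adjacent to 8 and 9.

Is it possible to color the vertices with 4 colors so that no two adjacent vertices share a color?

No

1, 3, 4, 5, 8 form a clique, so at least 5 colors are needed.
So 4 colors are not enough.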